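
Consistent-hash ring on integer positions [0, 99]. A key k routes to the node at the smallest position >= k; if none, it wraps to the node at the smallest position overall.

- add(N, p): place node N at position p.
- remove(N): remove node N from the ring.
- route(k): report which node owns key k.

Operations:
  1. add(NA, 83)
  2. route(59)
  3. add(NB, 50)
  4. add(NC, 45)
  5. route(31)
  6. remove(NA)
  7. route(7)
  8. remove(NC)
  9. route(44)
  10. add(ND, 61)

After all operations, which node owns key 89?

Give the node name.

Op 1: add NA@83 -> ring=[83:NA]
Op 2: route key 59: smallest pos >= 59 is 83 -> NA
Op 3: add NB@50 -> ring=[50:NB,83:NA]
Op 4: add NC@45 -> ring=[45:NC,50:NB,83:NA]
Op 5: route key 31: smallest pos >= 31 is 45 -> NC
Op 6: remove NA -> ring=[45:NC,50:NB]
Op 7: route key 7: smallest pos >= 7 is 45 -> NC
Op 8: remove NC -> ring=[50:NB]
Op 9: route key 44: smallest pos >= 44 is 50 -> NB
Op 10: add ND@61 -> ring=[50:NB,61:ND]
Final route key 89: none >= 89, wrap to smallest pos 50 -> NB

Answer: NB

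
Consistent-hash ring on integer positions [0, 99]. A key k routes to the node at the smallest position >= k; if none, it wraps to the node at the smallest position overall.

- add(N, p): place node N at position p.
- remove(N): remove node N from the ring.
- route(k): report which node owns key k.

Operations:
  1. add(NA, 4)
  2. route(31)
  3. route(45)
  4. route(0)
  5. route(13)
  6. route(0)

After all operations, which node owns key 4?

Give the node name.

Op 1: add NA@4 -> ring=[4:NA]
Op 2: route key 31: none >= 31, wrap to smallest pos 4 -> NA
Op 3: route key 45: none >= 45, wrap to smallest pos 4 -> NA
Op 4: route key 0: smallest pos >= 0 is 4 -> NA
Op 5: route key 13: none >= 13, wrap to smallest pos 4 -> NA
Op 6: route key 0: smallest pos >= 0 is 4 -> NA
Final route key 4: smallest pos >= 4 is 4 -> NA

Answer: NA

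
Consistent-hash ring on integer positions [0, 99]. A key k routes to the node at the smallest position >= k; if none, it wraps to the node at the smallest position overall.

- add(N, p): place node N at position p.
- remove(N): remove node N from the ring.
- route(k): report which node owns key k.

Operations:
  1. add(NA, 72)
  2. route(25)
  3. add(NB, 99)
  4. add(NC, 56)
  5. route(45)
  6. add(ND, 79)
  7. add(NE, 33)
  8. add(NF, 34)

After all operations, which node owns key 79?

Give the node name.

Op 1: add NA@72 -> ring=[72:NA]
Op 2: route key 25: smallest pos >= 25 is 72 -> NA
Op 3: add NB@99 -> ring=[72:NA,99:NB]
Op 4: add NC@56 -> ring=[56:NC,72:NA,99:NB]
Op 5: route key 45: smallest pos >= 45 is 56 -> NC
Op 6: add ND@79 -> ring=[56:NC,72:NA,79:ND,99:NB]
Op 7: add NE@33 -> ring=[33:NE,56:NC,72:NA,79:ND,99:NB]
Op 8: add NF@34 -> ring=[33:NE,34:NF,56:NC,72:NA,79:ND,99:NB]
Final route key 79: smallest pos >= 79 is 79 -> ND

Answer: ND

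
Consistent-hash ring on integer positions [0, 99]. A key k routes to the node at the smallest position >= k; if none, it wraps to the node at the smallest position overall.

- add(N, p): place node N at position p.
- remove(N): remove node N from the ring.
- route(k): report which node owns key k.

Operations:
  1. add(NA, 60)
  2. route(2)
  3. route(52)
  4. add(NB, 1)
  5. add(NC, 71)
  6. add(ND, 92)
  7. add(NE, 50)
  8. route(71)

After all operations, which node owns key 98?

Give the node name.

Answer: NB

Derivation:
Op 1: add NA@60 -> ring=[60:NA]
Op 2: route key 2: smallest pos >= 2 is 60 -> NA
Op 3: route key 52: smallest pos >= 52 is 60 -> NA
Op 4: add NB@1 -> ring=[1:NB,60:NA]
Op 5: add NC@71 -> ring=[1:NB,60:NA,71:NC]
Op 6: add ND@92 -> ring=[1:NB,60:NA,71:NC,92:ND]
Op 7: add NE@50 -> ring=[1:NB,50:NE,60:NA,71:NC,92:ND]
Op 8: route key 71: smallest pos >= 71 is 71 -> NC
Final route key 98: none >= 98, wrap to smallest pos 1 -> NB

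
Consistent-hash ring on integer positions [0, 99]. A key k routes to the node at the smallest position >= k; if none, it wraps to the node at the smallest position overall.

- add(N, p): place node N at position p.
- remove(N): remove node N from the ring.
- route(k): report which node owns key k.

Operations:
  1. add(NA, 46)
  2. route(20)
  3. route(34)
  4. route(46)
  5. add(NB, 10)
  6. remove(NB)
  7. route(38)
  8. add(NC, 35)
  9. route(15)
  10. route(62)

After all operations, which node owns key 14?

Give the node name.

Answer: NC

Derivation:
Op 1: add NA@46 -> ring=[46:NA]
Op 2: route key 20: smallest pos >= 20 is 46 -> NA
Op 3: route key 34: smallest pos >= 34 is 46 -> NA
Op 4: route key 46: smallest pos >= 46 is 46 -> NA
Op 5: add NB@10 -> ring=[10:NB,46:NA]
Op 6: remove NB -> ring=[46:NA]
Op 7: route key 38: smallest pos >= 38 is 46 -> NA
Op 8: add NC@35 -> ring=[35:NC,46:NA]
Op 9: route key 15: smallest pos >= 15 is 35 -> NC
Op 10: route key 62: none >= 62, wrap to smallest pos 35 -> NC
Final route key 14: smallest pos >= 14 is 35 -> NC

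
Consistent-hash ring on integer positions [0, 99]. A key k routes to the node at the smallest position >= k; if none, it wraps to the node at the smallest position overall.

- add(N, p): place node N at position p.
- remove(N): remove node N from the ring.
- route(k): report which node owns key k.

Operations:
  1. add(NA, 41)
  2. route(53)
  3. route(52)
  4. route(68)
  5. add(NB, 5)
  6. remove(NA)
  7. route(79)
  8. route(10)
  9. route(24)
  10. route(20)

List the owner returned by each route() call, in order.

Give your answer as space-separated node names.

Op 1: add NA@41 -> ring=[41:NA]
Op 2: route key 53: none >= 53, wrap to smallest pos 41 -> NA
Op 3: route key 52: none >= 52, wrap to smallest pos 41 -> NA
Op 4: route key 68: none >= 68, wrap to smallest pos 41 -> NA
Op 5: add NB@5 -> ring=[5:NB,41:NA]
Op 6: remove NA -> ring=[5:NB]
Op 7: route key 79: none >= 79, wrap to smallest pos 5 -> NB
Op 8: route key 10: none >= 10, wrap to smallest pos 5 -> NB
Op 9: route key 24: none >= 24, wrap to smallest pos 5 -> NB
Op 10: route key 20: none >= 20, wrap to smallest pos 5 -> NB

Answer: NA NA NA NB NB NB NB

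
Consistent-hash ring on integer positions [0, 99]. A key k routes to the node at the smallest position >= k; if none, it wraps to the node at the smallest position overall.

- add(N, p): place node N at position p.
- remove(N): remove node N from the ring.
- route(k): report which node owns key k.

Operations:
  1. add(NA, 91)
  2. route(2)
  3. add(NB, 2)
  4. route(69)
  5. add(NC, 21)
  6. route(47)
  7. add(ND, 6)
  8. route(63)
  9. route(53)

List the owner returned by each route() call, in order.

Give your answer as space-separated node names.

Op 1: add NA@91 -> ring=[91:NA]
Op 2: route key 2: smallest pos >= 2 is 91 -> NA
Op 3: add NB@2 -> ring=[2:NB,91:NA]
Op 4: route key 69: smallest pos >= 69 is 91 -> NA
Op 5: add NC@21 -> ring=[2:NB,21:NC,91:NA]
Op 6: route key 47: smallest pos >= 47 is 91 -> NA
Op 7: add ND@6 -> ring=[2:NB,6:ND,21:NC,91:NA]
Op 8: route key 63: smallest pos >= 63 is 91 -> NA
Op 9: route key 53: smallest pos >= 53 is 91 -> NA

Answer: NA NA NA NA NA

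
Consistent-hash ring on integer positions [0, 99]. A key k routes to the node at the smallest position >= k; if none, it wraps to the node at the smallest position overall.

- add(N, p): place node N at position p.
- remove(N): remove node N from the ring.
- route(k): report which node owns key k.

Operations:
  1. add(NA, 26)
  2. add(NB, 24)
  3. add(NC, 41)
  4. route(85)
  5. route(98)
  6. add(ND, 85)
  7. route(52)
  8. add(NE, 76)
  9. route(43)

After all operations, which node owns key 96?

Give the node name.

Answer: NB

Derivation:
Op 1: add NA@26 -> ring=[26:NA]
Op 2: add NB@24 -> ring=[24:NB,26:NA]
Op 3: add NC@41 -> ring=[24:NB,26:NA,41:NC]
Op 4: route key 85: none >= 85, wrap to smallest pos 24 -> NB
Op 5: route key 98: none >= 98, wrap to smallest pos 24 -> NB
Op 6: add ND@85 -> ring=[24:NB,26:NA,41:NC,85:ND]
Op 7: route key 52: smallest pos >= 52 is 85 -> ND
Op 8: add NE@76 -> ring=[24:NB,26:NA,41:NC,76:NE,85:ND]
Op 9: route key 43: smallest pos >= 43 is 76 -> NE
Final route key 96: none >= 96, wrap to smallest pos 24 -> NB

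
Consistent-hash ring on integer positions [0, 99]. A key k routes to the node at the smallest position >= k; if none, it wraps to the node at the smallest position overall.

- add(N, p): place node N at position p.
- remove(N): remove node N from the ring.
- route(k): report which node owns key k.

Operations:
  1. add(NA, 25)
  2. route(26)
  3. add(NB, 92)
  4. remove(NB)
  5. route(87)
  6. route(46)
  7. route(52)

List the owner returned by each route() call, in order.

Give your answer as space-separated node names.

Answer: NA NA NA NA

Derivation:
Op 1: add NA@25 -> ring=[25:NA]
Op 2: route key 26: none >= 26, wrap to smallest pos 25 -> NA
Op 3: add NB@92 -> ring=[25:NA,92:NB]
Op 4: remove NB -> ring=[25:NA]
Op 5: route key 87: none >= 87, wrap to smallest pos 25 -> NA
Op 6: route key 46: none >= 46, wrap to smallest pos 25 -> NA
Op 7: route key 52: none >= 52, wrap to smallest pos 25 -> NA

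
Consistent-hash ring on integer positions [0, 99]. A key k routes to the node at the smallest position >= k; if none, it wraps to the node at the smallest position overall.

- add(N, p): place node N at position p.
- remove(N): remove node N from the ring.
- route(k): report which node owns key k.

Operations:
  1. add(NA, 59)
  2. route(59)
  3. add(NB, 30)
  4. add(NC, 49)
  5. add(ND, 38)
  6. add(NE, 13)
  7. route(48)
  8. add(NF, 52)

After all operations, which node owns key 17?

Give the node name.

Answer: NB

Derivation:
Op 1: add NA@59 -> ring=[59:NA]
Op 2: route key 59: smallest pos >= 59 is 59 -> NA
Op 3: add NB@30 -> ring=[30:NB,59:NA]
Op 4: add NC@49 -> ring=[30:NB,49:NC,59:NA]
Op 5: add ND@38 -> ring=[30:NB,38:ND,49:NC,59:NA]
Op 6: add NE@13 -> ring=[13:NE,30:NB,38:ND,49:NC,59:NA]
Op 7: route key 48: smallest pos >= 48 is 49 -> NC
Op 8: add NF@52 -> ring=[13:NE,30:NB,38:ND,49:NC,52:NF,59:NA]
Final route key 17: smallest pos >= 17 is 30 -> NB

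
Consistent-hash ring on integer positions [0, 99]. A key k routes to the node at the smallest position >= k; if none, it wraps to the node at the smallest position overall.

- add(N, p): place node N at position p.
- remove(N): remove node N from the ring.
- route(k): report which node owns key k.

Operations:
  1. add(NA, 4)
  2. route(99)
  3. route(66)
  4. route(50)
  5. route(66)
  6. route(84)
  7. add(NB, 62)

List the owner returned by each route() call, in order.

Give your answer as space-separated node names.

Op 1: add NA@4 -> ring=[4:NA]
Op 2: route key 99: none >= 99, wrap to smallest pos 4 -> NA
Op 3: route key 66: none >= 66, wrap to smallest pos 4 -> NA
Op 4: route key 50: none >= 50, wrap to smallest pos 4 -> NA
Op 5: route key 66: none >= 66, wrap to smallest pos 4 -> NA
Op 6: route key 84: none >= 84, wrap to smallest pos 4 -> NA
Op 7: add NB@62 -> ring=[4:NA,62:NB]

Answer: NA NA NA NA NA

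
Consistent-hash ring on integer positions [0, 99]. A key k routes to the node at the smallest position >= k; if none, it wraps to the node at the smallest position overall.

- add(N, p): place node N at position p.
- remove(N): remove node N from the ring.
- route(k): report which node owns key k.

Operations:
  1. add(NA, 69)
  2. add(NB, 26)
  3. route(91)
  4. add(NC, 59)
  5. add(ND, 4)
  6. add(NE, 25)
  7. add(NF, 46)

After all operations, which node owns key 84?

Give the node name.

Answer: ND

Derivation:
Op 1: add NA@69 -> ring=[69:NA]
Op 2: add NB@26 -> ring=[26:NB,69:NA]
Op 3: route key 91: none >= 91, wrap to smallest pos 26 -> NB
Op 4: add NC@59 -> ring=[26:NB,59:NC,69:NA]
Op 5: add ND@4 -> ring=[4:ND,26:NB,59:NC,69:NA]
Op 6: add NE@25 -> ring=[4:ND,25:NE,26:NB,59:NC,69:NA]
Op 7: add NF@46 -> ring=[4:ND,25:NE,26:NB,46:NF,59:NC,69:NA]
Final route key 84: none >= 84, wrap to smallest pos 4 -> ND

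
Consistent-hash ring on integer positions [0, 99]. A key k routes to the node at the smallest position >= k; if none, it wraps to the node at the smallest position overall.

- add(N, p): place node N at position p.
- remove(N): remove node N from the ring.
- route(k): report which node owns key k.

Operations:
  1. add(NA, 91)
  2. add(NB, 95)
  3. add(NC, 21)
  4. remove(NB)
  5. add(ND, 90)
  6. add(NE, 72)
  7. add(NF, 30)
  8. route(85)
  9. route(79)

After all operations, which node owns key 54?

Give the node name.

Op 1: add NA@91 -> ring=[91:NA]
Op 2: add NB@95 -> ring=[91:NA,95:NB]
Op 3: add NC@21 -> ring=[21:NC,91:NA,95:NB]
Op 4: remove NB -> ring=[21:NC,91:NA]
Op 5: add ND@90 -> ring=[21:NC,90:ND,91:NA]
Op 6: add NE@72 -> ring=[21:NC,72:NE,90:ND,91:NA]
Op 7: add NF@30 -> ring=[21:NC,30:NF,72:NE,90:ND,91:NA]
Op 8: route key 85: smallest pos >= 85 is 90 -> ND
Op 9: route key 79: smallest pos >= 79 is 90 -> ND
Final route key 54: smallest pos >= 54 is 72 -> NE

Answer: NE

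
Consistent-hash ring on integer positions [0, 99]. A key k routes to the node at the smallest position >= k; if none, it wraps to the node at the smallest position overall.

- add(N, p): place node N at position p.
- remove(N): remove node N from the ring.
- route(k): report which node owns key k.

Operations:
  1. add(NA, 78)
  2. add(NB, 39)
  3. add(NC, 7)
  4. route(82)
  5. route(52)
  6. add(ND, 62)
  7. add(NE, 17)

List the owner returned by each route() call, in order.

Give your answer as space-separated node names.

Answer: NC NA

Derivation:
Op 1: add NA@78 -> ring=[78:NA]
Op 2: add NB@39 -> ring=[39:NB,78:NA]
Op 3: add NC@7 -> ring=[7:NC,39:NB,78:NA]
Op 4: route key 82: none >= 82, wrap to smallest pos 7 -> NC
Op 5: route key 52: smallest pos >= 52 is 78 -> NA
Op 6: add ND@62 -> ring=[7:NC,39:NB,62:ND,78:NA]
Op 7: add NE@17 -> ring=[7:NC,17:NE,39:NB,62:ND,78:NA]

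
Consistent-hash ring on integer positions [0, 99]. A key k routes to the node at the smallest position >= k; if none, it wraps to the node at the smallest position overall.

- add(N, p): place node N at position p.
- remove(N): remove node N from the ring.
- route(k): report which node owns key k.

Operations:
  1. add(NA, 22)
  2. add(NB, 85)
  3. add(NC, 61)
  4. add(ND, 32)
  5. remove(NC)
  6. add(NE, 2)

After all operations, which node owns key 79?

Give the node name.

Op 1: add NA@22 -> ring=[22:NA]
Op 2: add NB@85 -> ring=[22:NA,85:NB]
Op 3: add NC@61 -> ring=[22:NA,61:NC,85:NB]
Op 4: add ND@32 -> ring=[22:NA,32:ND,61:NC,85:NB]
Op 5: remove NC -> ring=[22:NA,32:ND,85:NB]
Op 6: add NE@2 -> ring=[2:NE,22:NA,32:ND,85:NB]
Final route key 79: smallest pos >= 79 is 85 -> NB

Answer: NB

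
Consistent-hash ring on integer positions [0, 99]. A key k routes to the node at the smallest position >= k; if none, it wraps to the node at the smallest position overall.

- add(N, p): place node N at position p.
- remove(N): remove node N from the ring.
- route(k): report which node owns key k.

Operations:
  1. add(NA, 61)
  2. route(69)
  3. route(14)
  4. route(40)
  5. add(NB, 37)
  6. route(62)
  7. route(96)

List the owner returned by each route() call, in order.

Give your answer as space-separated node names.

Answer: NA NA NA NB NB

Derivation:
Op 1: add NA@61 -> ring=[61:NA]
Op 2: route key 69: none >= 69, wrap to smallest pos 61 -> NA
Op 3: route key 14: smallest pos >= 14 is 61 -> NA
Op 4: route key 40: smallest pos >= 40 is 61 -> NA
Op 5: add NB@37 -> ring=[37:NB,61:NA]
Op 6: route key 62: none >= 62, wrap to smallest pos 37 -> NB
Op 7: route key 96: none >= 96, wrap to smallest pos 37 -> NB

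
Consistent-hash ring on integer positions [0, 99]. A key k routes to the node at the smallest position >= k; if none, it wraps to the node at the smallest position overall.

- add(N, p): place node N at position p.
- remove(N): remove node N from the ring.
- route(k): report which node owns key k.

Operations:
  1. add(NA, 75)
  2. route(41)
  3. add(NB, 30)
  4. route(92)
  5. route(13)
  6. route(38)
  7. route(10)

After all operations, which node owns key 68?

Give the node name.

Op 1: add NA@75 -> ring=[75:NA]
Op 2: route key 41: smallest pos >= 41 is 75 -> NA
Op 3: add NB@30 -> ring=[30:NB,75:NA]
Op 4: route key 92: none >= 92, wrap to smallest pos 30 -> NB
Op 5: route key 13: smallest pos >= 13 is 30 -> NB
Op 6: route key 38: smallest pos >= 38 is 75 -> NA
Op 7: route key 10: smallest pos >= 10 is 30 -> NB
Final route key 68: smallest pos >= 68 is 75 -> NA

Answer: NA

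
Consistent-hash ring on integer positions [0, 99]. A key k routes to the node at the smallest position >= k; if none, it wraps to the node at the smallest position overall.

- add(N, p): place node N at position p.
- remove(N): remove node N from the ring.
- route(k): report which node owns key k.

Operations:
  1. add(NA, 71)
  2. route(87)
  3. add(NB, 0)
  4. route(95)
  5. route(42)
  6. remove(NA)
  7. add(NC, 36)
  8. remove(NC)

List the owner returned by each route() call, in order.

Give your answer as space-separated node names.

Answer: NA NB NA

Derivation:
Op 1: add NA@71 -> ring=[71:NA]
Op 2: route key 87: none >= 87, wrap to smallest pos 71 -> NA
Op 3: add NB@0 -> ring=[0:NB,71:NA]
Op 4: route key 95: none >= 95, wrap to smallest pos 0 -> NB
Op 5: route key 42: smallest pos >= 42 is 71 -> NA
Op 6: remove NA -> ring=[0:NB]
Op 7: add NC@36 -> ring=[0:NB,36:NC]
Op 8: remove NC -> ring=[0:NB]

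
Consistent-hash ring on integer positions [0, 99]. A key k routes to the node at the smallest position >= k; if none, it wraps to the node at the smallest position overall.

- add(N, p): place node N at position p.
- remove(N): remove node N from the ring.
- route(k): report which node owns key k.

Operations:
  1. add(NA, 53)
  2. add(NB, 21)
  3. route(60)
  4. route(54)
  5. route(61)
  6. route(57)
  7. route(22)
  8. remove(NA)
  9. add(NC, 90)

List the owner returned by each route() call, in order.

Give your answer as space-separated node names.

Op 1: add NA@53 -> ring=[53:NA]
Op 2: add NB@21 -> ring=[21:NB,53:NA]
Op 3: route key 60: none >= 60, wrap to smallest pos 21 -> NB
Op 4: route key 54: none >= 54, wrap to smallest pos 21 -> NB
Op 5: route key 61: none >= 61, wrap to smallest pos 21 -> NB
Op 6: route key 57: none >= 57, wrap to smallest pos 21 -> NB
Op 7: route key 22: smallest pos >= 22 is 53 -> NA
Op 8: remove NA -> ring=[21:NB]
Op 9: add NC@90 -> ring=[21:NB,90:NC]

Answer: NB NB NB NB NA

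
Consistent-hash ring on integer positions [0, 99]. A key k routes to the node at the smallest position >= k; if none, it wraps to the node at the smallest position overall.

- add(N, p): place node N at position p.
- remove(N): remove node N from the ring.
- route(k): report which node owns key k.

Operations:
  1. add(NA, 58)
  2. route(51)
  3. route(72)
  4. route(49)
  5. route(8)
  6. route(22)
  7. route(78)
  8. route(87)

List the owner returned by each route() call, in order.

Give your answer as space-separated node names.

Op 1: add NA@58 -> ring=[58:NA]
Op 2: route key 51: smallest pos >= 51 is 58 -> NA
Op 3: route key 72: none >= 72, wrap to smallest pos 58 -> NA
Op 4: route key 49: smallest pos >= 49 is 58 -> NA
Op 5: route key 8: smallest pos >= 8 is 58 -> NA
Op 6: route key 22: smallest pos >= 22 is 58 -> NA
Op 7: route key 78: none >= 78, wrap to smallest pos 58 -> NA
Op 8: route key 87: none >= 87, wrap to smallest pos 58 -> NA

Answer: NA NA NA NA NA NA NA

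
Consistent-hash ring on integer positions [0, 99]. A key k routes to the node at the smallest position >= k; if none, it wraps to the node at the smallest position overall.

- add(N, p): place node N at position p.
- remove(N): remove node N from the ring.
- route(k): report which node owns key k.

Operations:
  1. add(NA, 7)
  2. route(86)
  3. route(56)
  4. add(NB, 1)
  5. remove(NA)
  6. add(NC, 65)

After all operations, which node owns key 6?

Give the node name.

Answer: NC

Derivation:
Op 1: add NA@7 -> ring=[7:NA]
Op 2: route key 86: none >= 86, wrap to smallest pos 7 -> NA
Op 3: route key 56: none >= 56, wrap to smallest pos 7 -> NA
Op 4: add NB@1 -> ring=[1:NB,7:NA]
Op 5: remove NA -> ring=[1:NB]
Op 6: add NC@65 -> ring=[1:NB,65:NC]
Final route key 6: smallest pos >= 6 is 65 -> NC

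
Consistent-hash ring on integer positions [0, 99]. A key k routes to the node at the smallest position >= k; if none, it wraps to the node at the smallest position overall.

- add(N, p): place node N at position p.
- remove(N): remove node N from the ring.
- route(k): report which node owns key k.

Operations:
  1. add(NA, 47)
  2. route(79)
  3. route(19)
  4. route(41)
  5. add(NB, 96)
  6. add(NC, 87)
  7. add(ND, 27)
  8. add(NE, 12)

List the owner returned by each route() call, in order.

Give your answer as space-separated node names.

Op 1: add NA@47 -> ring=[47:NA]
Op 2: route key 79: none >= 79, wrap to smallest pos 47 -> NA
Op 3: route key 19: smallest pos >= 19 is 47 -> NA
Op 4: route key 41: smallest pos >= 41 is 47 -> NA
Op 5: add NB@96 -> ring=[47:NA,96:NB]
Op 6: add NC@87 -> ring=[47:NA,87:NC,96:NB]
Op 7: add ND@27 -> ring=[27:ND,47:NA,87:NC,96:NB]
Op 8: add NE@12 -> ring=[12:NE,27:ND,47:NA,87:NC,96:NB]

Answer: NA NA NA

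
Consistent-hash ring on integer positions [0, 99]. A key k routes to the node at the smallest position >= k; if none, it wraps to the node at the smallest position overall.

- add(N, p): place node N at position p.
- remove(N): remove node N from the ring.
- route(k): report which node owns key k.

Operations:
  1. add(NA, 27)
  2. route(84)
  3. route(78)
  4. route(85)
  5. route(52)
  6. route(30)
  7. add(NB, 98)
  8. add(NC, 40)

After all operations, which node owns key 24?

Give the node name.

Op 1: add NA@27 -> ring=[27:NA]
Op 2: route key 84: none >= 84, wrap to smallest pos 27 -> NA
Op 3: route key 78: none >= 78, wrap to smallest pos 27 -> NA
Op 4: route key 85: none >= 85, wrap to smallest pos 27 -> NA
Op 5: route key 52: none >= 52, wrap to smallest pos 27 -> NA
Op 6: route key 30: none >= 30, wrap to smallest pos 27 -> NA
Op 7: add NB@98 -> ring=[27:NA,98:NB]
Op 8: add NC@40 -> ring=[27:NA,40:NC,98:NB]
Final route key 24: smallest pos >= 24 is 27 -> NA

Answer: NA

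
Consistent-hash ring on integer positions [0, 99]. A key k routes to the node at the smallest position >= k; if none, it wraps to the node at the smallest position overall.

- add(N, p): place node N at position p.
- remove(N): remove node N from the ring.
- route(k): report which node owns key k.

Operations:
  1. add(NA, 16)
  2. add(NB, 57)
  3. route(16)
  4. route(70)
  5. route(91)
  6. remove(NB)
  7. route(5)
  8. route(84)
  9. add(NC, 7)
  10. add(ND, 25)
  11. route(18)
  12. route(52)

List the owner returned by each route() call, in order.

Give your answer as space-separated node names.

Answer: NA NA NA NA NA ND NC

Derivation:
Op 1: add NA@16 -> ring=[16:NA]
Op 2: add NB@57 -> ring=[16:NA,57:NB]
Op 3: route key 16: smallest pos >= 16 is 16 -> NA
Op 4: route key 70: none >= 70, wrap to smallest pos 16 -> NA
Op 5: route key 91: none >= 91, wrap to smallest pos 16 -> NA
Op 6: remove NB -> ring=[16:NA]
Op 7: route key 5: smallest pos >= 5 is 16 -> NA
Op 8: route key 84: none >= 84, wrap to smallest pos 16 -> NA
Op 9: add NC@7 -> ring=[7:NC,16:NA]
Op 10: add ND@25 -> ring=[7:NC,16:NA,25:ND]
Op 11: route key 18: smallest pos >= 18 is 25 -> ND
Op 12: route key 52: none >= 52, wrap to smallest pos 7 -> NC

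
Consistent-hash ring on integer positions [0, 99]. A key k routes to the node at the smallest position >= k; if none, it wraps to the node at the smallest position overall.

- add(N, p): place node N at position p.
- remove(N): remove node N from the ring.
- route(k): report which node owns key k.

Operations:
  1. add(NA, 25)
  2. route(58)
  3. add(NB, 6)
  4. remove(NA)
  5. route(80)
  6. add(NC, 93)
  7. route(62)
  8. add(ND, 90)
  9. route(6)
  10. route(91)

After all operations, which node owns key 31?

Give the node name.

Op 1: add NA@25 -> ring=[25:NA]
Op 2: route key 58: none >= 58, wrap to smallest pos 25 -> NA
Op 3: add NB@6 -> ring=[6:NB,25:NA]
Op 4: remove NA -> ring=[6:NB]
Op 5: route key 80: none >= 80, wrap to smallest pos 6 -> NB
Op 6: add NC@93 -> ring=[6:NB,93:NC]
Op 7: route key 62: smallest pos >= 62 is 93 -> NC
Op 8: add ND@90 -> ring=[6:NB,90:ND,93:NC]
Op 9: route key 6: smallest pos >= 6 is 6 -> NB
Op 10: route key 91: smallest pos >= 91 is 93 -> NC
Final route key 31: smallest pos >= 31 is 90 -> ND

Answer: ND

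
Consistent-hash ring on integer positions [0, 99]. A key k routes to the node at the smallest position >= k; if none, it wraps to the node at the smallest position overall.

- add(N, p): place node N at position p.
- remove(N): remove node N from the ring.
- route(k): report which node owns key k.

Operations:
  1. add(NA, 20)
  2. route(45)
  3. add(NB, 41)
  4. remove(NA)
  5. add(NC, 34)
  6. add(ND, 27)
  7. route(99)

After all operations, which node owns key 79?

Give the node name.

Op 1: add NA@20 -> ring=[20:NA]
Op 2: route key 45: none >= 45, wrap to smallest pos 20 -> NA
Op 3: add NB@41 -> ring=[20:NA,41:NB]
Op 4: remove NA -> ring=[41:NB]
Op 5: add NC@34 -> ring=[34:NC,41:NB]
Op 6: add ND@27 -> ring=[27:ND,34:NC,41:NB]
Op 7: route key 99: none >= 99, wrap to smallest pos 27 -> ND
Final route key 79: none >= 79, wrap to smallest pos 27 -> ND

Answer: ND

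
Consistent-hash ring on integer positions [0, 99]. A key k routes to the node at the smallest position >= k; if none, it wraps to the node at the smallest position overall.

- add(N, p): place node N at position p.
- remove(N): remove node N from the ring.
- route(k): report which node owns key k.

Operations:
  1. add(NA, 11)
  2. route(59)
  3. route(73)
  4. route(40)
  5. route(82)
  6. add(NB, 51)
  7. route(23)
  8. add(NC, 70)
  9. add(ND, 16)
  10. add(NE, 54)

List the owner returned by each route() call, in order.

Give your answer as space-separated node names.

Answer: NA NA NA NA NB

Derivation:
Op 1: add NA@11 -> ring=[11:NA]
Op 2: route key 59: none >= 59, wrap to smallest pos 11 -> NA
Op 3: route key 73: none >= 73, wrap to smallest pos 11 -> NA
Op 4: route key 40: none >= 40, wrap to smallest pos 11 -> NA
Op 5: route key 82: none >= 82, wrap to smallest pos 11 -> NA
Op 6: add NB@51 -> ring=[11:NA,51:NB]
Op 7: route key 23: smallest pos >= 23 is 51 -> NB
Op 8: add NC@70 -> ring=[11:NA,51:NB,70:NC]
Op 9: add ND@16 -> ring=[11:NA,16:ND,51:NB,70:NC]
Op 10: add NE@54 -> ring=[11:NA,16:ND,51:NB,54:NE,70:NC]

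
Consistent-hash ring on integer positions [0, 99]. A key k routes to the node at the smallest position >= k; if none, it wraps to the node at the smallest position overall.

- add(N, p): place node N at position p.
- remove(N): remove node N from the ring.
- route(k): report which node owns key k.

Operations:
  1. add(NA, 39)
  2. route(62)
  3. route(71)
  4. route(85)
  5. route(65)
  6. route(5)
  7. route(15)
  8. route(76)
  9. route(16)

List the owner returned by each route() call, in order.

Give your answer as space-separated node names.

Answer: NA NA NA NA NA NA NA NA

Derivation:
Op 1: add NA@39 -> ring=[39:NA]
Op 2: route key 62: none >= 62, wrap to smallest pos 39 -> NA
Op 3: route key 71: none >= 71, wrap to smallest pos 39 -> NA
Op 4: route key 85: none >= 85, wrap to smallest pos 39 -> NA
Op 5: route key 65: none >= 65, wrap to smallest pos 39 -> NA
Op 6: route key 5: smallest pos >= 5 is 39 -> NA
Op 7: route key 15: smallest pos >= 15 is 39 -> NA
Op 8: route key 76: none >= 76, wrap to smallest pos 39 -> NA
Op 9: route key 16: smallest pos >= 16 is 39 -> NA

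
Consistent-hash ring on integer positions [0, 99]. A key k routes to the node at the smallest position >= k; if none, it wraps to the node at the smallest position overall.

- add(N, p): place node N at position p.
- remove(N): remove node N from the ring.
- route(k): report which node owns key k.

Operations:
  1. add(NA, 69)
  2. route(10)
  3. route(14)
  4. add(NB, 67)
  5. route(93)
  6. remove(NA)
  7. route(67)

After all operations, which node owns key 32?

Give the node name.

Op 1: add NA@69 -> ring=[69:NA]
Op 2: route key 10: smallest pos >= 10 is 69 -> NA
Op 3: route key 14: smallest pos >= 14 is 69 -> NA
Op 4: add NB@67 -> ring=[67:NB,69:NA]
Op 5: route key 93: none >= 93, wrap to smallest pos 67 -> NB
Op 6: remove NA -> ring=[67:NB]
Op 7: route key 67: smallest pos >= 67 is 67 -> NB
Final route key 32: smallest pos >= 32 is 67 -> NB

Answer: NB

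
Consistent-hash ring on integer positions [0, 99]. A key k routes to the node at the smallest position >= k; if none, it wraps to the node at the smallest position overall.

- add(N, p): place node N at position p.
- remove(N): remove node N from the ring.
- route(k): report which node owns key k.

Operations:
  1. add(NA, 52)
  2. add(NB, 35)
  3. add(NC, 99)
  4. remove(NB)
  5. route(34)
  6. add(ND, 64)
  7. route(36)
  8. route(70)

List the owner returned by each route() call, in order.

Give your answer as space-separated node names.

Answer: NA NA NC

Derivation:
Op 1: add NA@52 -> ring=[52:NA]
Op 2: add NB@35 -> ring=[35:NB,52:NA]
Op 3: add NC@99 -> ring=[35:NB,52:NA,99:NC]
Op 4: remove NB -> ring=[52:NA,99:NC]
Op 5: route key 34: smallest pos >= 34 is 52 -> NA
Op 6: add ND@64 -> ring=[52:NA,64:ND,99:NC]
Op 7: route key 36: smallest pos >= 36 is 52 -> NA
Op 8: route key 70: smallest pos >= 70 is 99 -> NC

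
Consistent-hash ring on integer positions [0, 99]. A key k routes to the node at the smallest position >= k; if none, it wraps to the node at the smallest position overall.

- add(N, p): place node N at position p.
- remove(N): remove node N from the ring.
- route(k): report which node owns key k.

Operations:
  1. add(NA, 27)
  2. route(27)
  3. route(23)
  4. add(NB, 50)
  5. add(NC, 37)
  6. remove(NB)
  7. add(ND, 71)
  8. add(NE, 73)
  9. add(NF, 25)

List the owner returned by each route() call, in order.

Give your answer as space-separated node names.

Op 1: add NA@27 -> ring=[27:NA]
Op 2: route key 27: smallest pos >= 27 is 27 -> NA
Op 3: route key 23: smallest pos >= 23 is 27 -> NA
Op 4: add NB@50 -> ring=[27:NA,50:NB]
Op 5: add NC@37 -> ring=[27:NA,37:NC,50:NB]
Op 6: remove NB -> ring=[27:NA,37:NC]
Op 7: add ND@71 -> ring=[27:NA,37:NC,71:ND]
Op 8: add NE@73 -> ring=[27:NA,37:NC,71:ND,73:NE]
Op 9: add NF@25 -> ring=[25:NF,27:NA,37:NC,71:ND,73:NE]

Answer: NA NA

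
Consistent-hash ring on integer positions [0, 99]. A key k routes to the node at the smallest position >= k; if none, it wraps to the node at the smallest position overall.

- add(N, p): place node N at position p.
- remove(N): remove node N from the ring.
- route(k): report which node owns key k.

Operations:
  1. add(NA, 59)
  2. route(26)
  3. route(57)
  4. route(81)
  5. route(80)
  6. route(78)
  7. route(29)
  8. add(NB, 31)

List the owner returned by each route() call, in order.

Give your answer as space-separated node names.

Op 1: add NA@59 -> ring=[59:NA]
Op 2: route key 26: smallest pos >= 26 is 59 -> NA
Op 3: route key 57: smallest pos >= 57 is 59 -> NA
Op 4: route key 81: none >= 81, wrap to smallest pos 59 -> NA
Op 5: route key 80: none >= 80, wrap to smallest pos 59 -> NA
Op 6: route key 78: none >= 78, wrap to smallest pos 59 -> NA
Op 7: route key 29: smallest pos >= 29 is 59 -> NA
Op 8: add NB@31 -> ring=[31:NB,59:NA]

Answer: NA NA NA NA NA NA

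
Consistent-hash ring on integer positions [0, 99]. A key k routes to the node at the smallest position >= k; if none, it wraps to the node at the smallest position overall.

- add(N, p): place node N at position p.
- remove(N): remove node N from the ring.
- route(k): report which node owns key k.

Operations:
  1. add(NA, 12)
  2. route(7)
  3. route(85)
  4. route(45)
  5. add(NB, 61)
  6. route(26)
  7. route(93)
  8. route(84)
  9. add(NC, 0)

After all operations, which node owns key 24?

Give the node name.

Answer: NB

Derivation:
Op 1: add NA@12 -> ring=[12:NA]
Op 2: route key 7: smallest pos >= 7 is 12 -> NA
Op 3: route key 85: none >= 85, wrap to smallest pos 12 -> NA
Op 4: route key 45: none >= 45, wrap to smallest pos 12 -> NA
Op 5: add NB@61 -> ring=[12:NA,61:NB]
Op 6: route key 26: smallest pos >= 26 is 61 -> NB
Op 7: route key 93: none >= 93, wrap to smallest pos 12 -> NA
Op 8: route key 84: none >= 84, wrap to smallest pos 12 -> NA
Op 9: add NC@0 -> ring=[0:NC,12:NA,61:NB]
Final route key 24: smallest pos >= 24 is 61 -> NB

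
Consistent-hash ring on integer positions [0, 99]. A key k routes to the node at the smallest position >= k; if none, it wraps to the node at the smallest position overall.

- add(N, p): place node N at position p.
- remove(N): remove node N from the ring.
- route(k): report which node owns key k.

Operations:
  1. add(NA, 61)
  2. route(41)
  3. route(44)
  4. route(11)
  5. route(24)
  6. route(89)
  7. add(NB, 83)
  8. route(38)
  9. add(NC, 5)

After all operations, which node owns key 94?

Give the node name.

Answer: NC

Derivation:
Op 1: add NA@61 -> ring=[61:NA]
Op 2: route key 41: smallest pos >= 41 is 61 -> NA
Op 3: route key 44: smallest pos >= 44 is 61 -> NA
Op 4: route key 11: smallest pos >= 11 is 61 -> NA
Op 5: route key 24: smallest pos >= 24 is 61 -> NA
Op 6: route key 89: none >= 89, wrap to smallest pos 61 -> NA
Op 7: add NB@83 -> ring=[61:NA,83:NB]
Op 8: route key 38: smallest pos >= 38 is 61 -> NA
Op 9: add NC@5 -> ring=[5:NC,61:NA,83:NB]
Final route key 94: none >= 94, wrap to smallest pos 5 -> NC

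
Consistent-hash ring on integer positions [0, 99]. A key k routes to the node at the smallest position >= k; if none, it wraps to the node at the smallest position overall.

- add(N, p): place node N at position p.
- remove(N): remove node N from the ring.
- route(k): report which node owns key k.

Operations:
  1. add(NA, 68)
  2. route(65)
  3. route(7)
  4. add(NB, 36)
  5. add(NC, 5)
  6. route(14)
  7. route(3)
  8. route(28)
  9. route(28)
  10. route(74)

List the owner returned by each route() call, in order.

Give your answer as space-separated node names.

Op 1: add NA@68 -> ring=[68:NA]
Op 2: route key 65: smallest pos >= 65 is 68 -> NA
Op 3: route key 7: smallest pos >= 7 is 68 -> NA
Op 4: add NB@36 -> ring=[36:NB,68:NA]
Op 5: add NC@5 -> ring=[5:NC,36:NB,68:NA]
Op 6: route key 14: smallest pos >= 14 is 36 -> NB
Op 7: route key 3: smallest pos >= 3 is 5 -> NC
Op 8: route key 28: smallest pos >= 28 is 36 -> NB
Op 9: route key 28: smallest pos >= 28 is 36 -> NB
Op 10: route key 74: none >= 74, wrap to smallest pos 5 -> NC

Answer: NA NA NB NC NB NB NC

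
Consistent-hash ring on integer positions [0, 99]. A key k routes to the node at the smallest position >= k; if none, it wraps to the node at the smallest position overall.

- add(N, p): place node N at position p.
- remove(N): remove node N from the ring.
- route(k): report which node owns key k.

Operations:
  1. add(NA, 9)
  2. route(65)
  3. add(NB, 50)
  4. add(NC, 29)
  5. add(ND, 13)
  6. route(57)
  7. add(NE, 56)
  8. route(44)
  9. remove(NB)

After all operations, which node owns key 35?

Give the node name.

Op 1: add NA@9 -> ring=[9:NA]
Op 2: route key 65: none >= 65, wrap to smallest pos 9 -> NA
Op 3: add NB@50 -> ring=[9:NA,50:NB]
Op 4: add NC@29 -> ring=[9:NA,29:NC,50:NB]
Op 5: add ND@13 -> ring=[9:NA,13:ND,29:NC,50:NB]
Op 6: route key 57: none >= 57, wrap to smallest pos 9 -> NA
Op 7: add NE@56 -> ring=[9:NA,13:ND,29:NC,50:NB,56:NE]
Op 8: route key 44: smallest pos >= 44 is 50 -> NB
Op 9: remove NB -> ring=[9:NA,13:ND,29:NC,56:NE]
Final route key 35: smallest pos >= 35 is 56 -> NE

Answer: NE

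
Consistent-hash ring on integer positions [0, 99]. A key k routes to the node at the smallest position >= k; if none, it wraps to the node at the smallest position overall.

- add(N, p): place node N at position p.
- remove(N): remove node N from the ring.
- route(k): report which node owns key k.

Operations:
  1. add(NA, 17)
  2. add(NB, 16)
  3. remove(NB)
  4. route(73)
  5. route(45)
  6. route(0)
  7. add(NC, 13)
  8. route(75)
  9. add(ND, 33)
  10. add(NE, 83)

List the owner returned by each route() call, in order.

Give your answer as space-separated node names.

Answer: NA NA NA NC

Derivation:
Op 1: add NA@17 -> ring=[17:NA]
Op 2: add NB@16 -> ring=[16:NB,17:NA]
Op 3: remove NB -> ring=[17:NA]
Op 4: route key 73: none >= 73, wrap to smallest pos 17 -> NA
Op 5: route key 45: none >= 45, wrap to smallest pos 17 -> NA
Op 6: route key 0: smallest pos >= 0 is 17 -> NA
Op 7: add NC@13 -> ring=[13:NC,17:NA]
Op 8: route key 75: none >= 75, wrap to smallest pos 13 -> NC
Op 9: add ND@33 -> ring=[13:NC,17:NA,33:ND]
Op 10: add NE@83 -> ring=[13:NC,17:NA,33:ND,83:NE]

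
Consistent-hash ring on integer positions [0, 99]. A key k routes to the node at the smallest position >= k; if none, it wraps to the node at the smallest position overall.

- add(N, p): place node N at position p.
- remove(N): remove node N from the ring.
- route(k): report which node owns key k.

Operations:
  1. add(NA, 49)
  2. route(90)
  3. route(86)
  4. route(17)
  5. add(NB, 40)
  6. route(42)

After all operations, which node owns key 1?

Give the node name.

Op 1: add NA@49 -> ring=[49:NA]
Op 2: route key 90: none >= 90, wrap to smallest pos 49 -> NA
Op 3: route key 86: none >= 86, wrap to smallest pos 49 -> NA
Op 4: route key 17: smallest pos >= 17 is 49 -> NA
Op 5: add NB@40 -> ring=[40:NB,49:NA]
Op 6: route key 42: smallest pos >= 42 is 49 -> NA
Final route key 1: smallest pos >= 1 is 40 -> NB

Answer: NB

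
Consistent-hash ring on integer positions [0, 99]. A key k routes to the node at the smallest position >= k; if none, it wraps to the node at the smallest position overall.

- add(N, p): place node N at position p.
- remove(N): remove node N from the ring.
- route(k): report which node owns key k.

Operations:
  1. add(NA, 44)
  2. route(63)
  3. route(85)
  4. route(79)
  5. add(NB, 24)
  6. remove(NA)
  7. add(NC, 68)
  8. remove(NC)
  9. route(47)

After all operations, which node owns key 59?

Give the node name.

Answer: NB

Derivation:
Op 1: add NA@44 -> ring=[44:NA]
Op 2: route key 63: none >= 63, wrap to smallest pos 44 -> NA
Op 3: route key 85: none >= 85, wrap to smallest pos 44 -> NA
Op 4: route key 79: none >= 79, wrap to smallest pos 44 -> NA
Op 5: add NB@24 -> ring=[24:NB,44:NA]
Op 6: remove NA -> ring=[24:NB]
Op 7: add NC@68 -> ring=[24:NB,68:NC]
Op 8: remove NC -> ring=[24:NB]
Op 9: route key 47: none >= 47, wrap to smallest pos 24 -> NB
Final route key 59: none >= 59, wrap to smallest pos 24 -> NB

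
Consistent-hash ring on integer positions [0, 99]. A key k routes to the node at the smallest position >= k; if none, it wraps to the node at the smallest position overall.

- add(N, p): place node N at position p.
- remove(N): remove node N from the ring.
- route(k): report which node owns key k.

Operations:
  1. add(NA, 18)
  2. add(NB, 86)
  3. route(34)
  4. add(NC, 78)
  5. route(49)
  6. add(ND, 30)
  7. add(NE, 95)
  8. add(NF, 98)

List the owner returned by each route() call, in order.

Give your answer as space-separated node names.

Op 1: add NA@18 -> ring=[18:NA]
Op 2: add NB@86 -> ring=[18:NA,86:NB]
Op 3: route key 34: smallest pos >= 34 is 86 -> NB
Op 4: add NC@78 -> ring=[18:NA,78:NC,86:NB]
Op 5: route key 49: smallest pos >= 49 is 78 -> NC
Op 6: add ND@30 -> ring=[18:NA,30:ND,78:NC,86:NB]
Op 7: add NE@95 -> ring=[18:NA,30:ND,78:NC,86:NB,95:NE]
Op 8: add NF@98 -> ring=[18:NA,30:ND,78:NC,86:NB,95:NE,98:NF]

Answer: NB NC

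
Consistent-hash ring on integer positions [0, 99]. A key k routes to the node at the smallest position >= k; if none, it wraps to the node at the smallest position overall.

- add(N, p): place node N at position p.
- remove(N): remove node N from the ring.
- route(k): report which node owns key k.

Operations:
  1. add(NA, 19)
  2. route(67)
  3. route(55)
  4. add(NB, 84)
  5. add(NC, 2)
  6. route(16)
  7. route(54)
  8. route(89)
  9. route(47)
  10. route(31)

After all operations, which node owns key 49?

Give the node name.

Op 1: add NA@19 -> ring=[19:NA]
Op 2: route key 67: none >= 67, wrap to smallest pos 19 -> NA
Op 3: route key 55: none >= 55, wrap to smallest pos 19 -> NA
Op 4: add NB@84 -> ring=[19:NA,84:NB]
Op 5: add NC@2 -> ring=[2:NC,19:NA,84:NB]
Op 6: route key 16: smallest pos >= 16 is 19 -> NA
Op 7: route key 54: smallest pos >= 54 is 84 -> NB
Op 8: route key 89: none >= 89, wrap to smallest pos 2 -> NC
Op 9: route key 47: smallest pos >= 47 is 84 -> NB
Op 10: route key 31: smallest pos >= 31 is 84 -> NB
Final route key 49: smallest pos >= 49 is 84 -> NB

Answer: NB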